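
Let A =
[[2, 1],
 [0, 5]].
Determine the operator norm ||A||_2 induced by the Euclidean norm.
||A||_2 = sqrt((30 + sqrt(500))/2) ≈ 5.1167 (= sqrt(largest eigenvalue of A^T A))

||A||_2 = sigma_max(A) = sqrt(lambda_max(A^T A)). Form the symmetric matrix M = A^T A =
[[4, 2],
 [2, 26]].
Its characteristic polynomial (trace, determinant of M give the coefficients) is
  p(λ) = det(λ I - M) = λ^2 - 30λ + 100.
For λ^2 - 30λ + 100 the discriminant is 500. It is nonnegative but not a perfect square, so the roots are real and irrational: λ = (30 ± sqrt(500))/2 ≈ 26.1803, 3.8197.
So the eigenvalues of A^T A are ≈ 3.8197, 26.1803 (all ≥ 0, as they must be for A^T A). The largest is λ_max = (30 + sqrt(500))/2 ≈ 26.1803, hence ||A||_2 = sqrt(λ_max) = sqrt((30 + sqrt(500))/2) ≈ 5.1167.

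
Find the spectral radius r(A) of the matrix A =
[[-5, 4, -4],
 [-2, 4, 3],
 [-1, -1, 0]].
r(A) ≈ 5.2853

The eigenvalues of A are the roots of its characteristic polynomial. With M = A (coefficients from the trace, the sum of principal 2x2 minors, and det A):
  p(λ) = det(λ I - M) = λ^3 + λ^2 - 13λ + 51.
No integer candidate from the rational root theorem (±divisors of 51) is a root, so the roots are irrational. The cubic discriminant is Δ = -73408 < 0, so there is one real root and a complex-conjugate pair. p(-6) = -51 and p(-5) = 16 have opposite signs, so a root lies in (-6, -5); Newton's method refines it to λ ≈ -5.2853. Dividing out (λ - (-5.2853)) leaves approximately λ^2 - 4.2853λ + 9.6494. For λ^2 - 4.2853λ + 9.6494 the discriminant is -20.2334. It is negative, so the remaining roots are the complex-conjugate pair λ ≈ 2.1427 ± 2.2491i. Their product equals the constant term, so |λ|^2 ≈ 9.6494 and |λ| ≈ 3.1063.
Thus the eigenvalues (to 4 decimals) are -5.2853 (modulus 5.2853); 2.1427 ± 2.2491i (modulus 3.1063). The spectral radius is the largest modulus: r(A) ≈ 5.2853. (Cross-check: r(A) ≤ ||A||_2 ≈ 7.9246; equality holds whenever A is normal, though it can also hold for some non-normal A.)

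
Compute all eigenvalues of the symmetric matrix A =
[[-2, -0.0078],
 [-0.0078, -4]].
sigma(A) ≈ {-4, -2}

A is real symmetric, so its spectrum consists of real eigenvalues. Expanding the characteristic polynomial of the displayed matrix gives
  det(λ I - A) = p(λ) = λ^2 + (6)λ + (8).
Solving p(λ) = 0 yields eigenvalues ≈ -4, -2. (A is shown rounded to 4 decimals, so these recover the underlying integer eigenvalues to within that precision.)
Verification: the trace of A = -6 equals the sum of eigenvalues -6, and det(A) ≈ 7.9999 matches the eigenvalue product 8.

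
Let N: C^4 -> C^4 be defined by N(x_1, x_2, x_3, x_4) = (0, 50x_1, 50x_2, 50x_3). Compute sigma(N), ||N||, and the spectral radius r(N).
sigma(N) = {0}; ||N|| = 50; r(N) = 0. (N is nilpotent with N^4 = 0.)

On C^4, N is a strictly lower-triangular matrix with 50 on the subdiagonal and zeros elsewhere, so its characteristic polynomial is lambda^4 and every eigenvalue is 0: sigma(N) = {0}. For the operator norm, N e_i = 50e_{i+1} for i = 1, ..., 3 and N e_4 = 0, so the singular values of N are 50 (with multiplicity 3) and 0; hence ||N|| = 50. The spectral radius r(N) = max|lambda| = 0. Note ||N|| > r(N) — characteristic of non-normal nilpotent operators. Indeed N^4 = 0.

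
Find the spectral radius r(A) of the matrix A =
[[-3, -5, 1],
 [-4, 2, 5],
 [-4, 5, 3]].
r(A) ≈ 8.7892

The eigenvalues of A are the roots of its characteristic polynomial. With M = A (coefficients from the trace, the sum of principal 2x2 minors, and det A):
  p(λ) = det(λ I - M) = λ^3 - 2λ^2 - 50λ - 85.
No integer candidate from the rational root theorem (±divisors of 85) is a root, so the roots are irrational. The cubic discriminant is Δ = 159205 > 0, so there are three distinct real roots. p(-5) = -10 and p(-4) = 19 have opposite signs, so a root lies in (-5, -4); Newton's method refines it to λ ≈ -4.7555. p(-3) = 20 and p(-2) = -1 have opposite signs, so a root lies in (-3, -2); Newton's method refines it to λ ≈ -2.0336. p(8) = -101 and p(9) = 32 have opposite signs, so a root lies in (8, 9); Newton's method refines it to λ ≈ 8.7892. Check (Vieta): the three roots sum to 2, matching tr M = 2.
Thus the eigenvalues (to 4 decimals) are -4.7555 (modulus 4.7555); -2.0336 (modulus 2.0336); 8.7892 (modulus 8.7892). The spectral radius is the largest modulus: r(A) ≈ 8.7892. (Cross-check: r(A) ≤ ||A||_2 ≈ 9.4178; equality holds whenever A is normal, though it can also hold for some non-normal A.)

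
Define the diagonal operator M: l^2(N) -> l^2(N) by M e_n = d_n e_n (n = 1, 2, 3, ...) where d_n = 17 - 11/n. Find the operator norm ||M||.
||M|| = 17

For a diagonal operator on l^2 with entries d_n, ||M|| = sup_n |d_n|. Here d_1 = 6, d_2 = 23/2, ..., and d_n = 17 - 11/n increases monotonically toward 17. All terms lie in [6, 17), so |d_n| = d_n and the supremum is the limit 17, which is not attained by any individual d_n. Hence ||M|| = 17.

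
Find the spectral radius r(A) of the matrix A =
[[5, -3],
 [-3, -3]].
r(A) = 6

The eigenvalues of A are the roots of its characteristic polynomial. With M = A (coefficients from the trace and determinant):
  p(λ) = det(λ I - M) = λ^2 - 2λ - 24.
For λ^2 - 2λ - 24 the discriminant is 100. It is a perfect square (10^2), so the roots are rational: λ = (2 ± 10)/2 = 6, -4.
Thus the eigenvalues (to 4 decimals) are 6 (modulus 6); -4 (modulus 4). The spectral radius is the largest modulus: r(A) = 6. (Cross-check: r(A) ≤ ||A||_2 ≈ 6; equality holds whenever A is normal, though it can also hold for some non-normal A.)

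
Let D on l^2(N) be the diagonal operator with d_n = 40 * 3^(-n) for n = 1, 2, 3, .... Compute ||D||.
||D|| = 40/3 (attained at n = 1)

For D diagonal, ||D|| = sup_n |d_n|. The sequence d_n = 40 * 3^(-n) is positive and strictly decreasing (ratio 3^(-1) < 1), so the supremum is d_1 = 40/3. Hence ||D|| = 40/3.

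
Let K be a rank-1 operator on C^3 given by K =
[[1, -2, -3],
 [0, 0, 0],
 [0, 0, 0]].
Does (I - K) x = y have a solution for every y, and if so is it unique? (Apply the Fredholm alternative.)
(I - K) is singular (det(I - K) = 0, i.e. 1 ∈ sigma(K)). (I - K) x = y is solvable iff y ⊥ ker((I - K)^*) = span{(1, -2, -3)}, i.e. iff y_1 - 2y_2 - 3y_3 = 0. When solvable, the solutions are x = y + c·(1, 0, 0), c arbitrary (ker(I - K) = span{(1, 0, 0)}, dimension 1).

K has rank 1, so it is an outer product K = u v^T: every row of K is a multiple of one row vector. Reading off the entries, u = (1, 0, 0) and v = (1, -2, -3) (row i of K equals u_i·v^T). A rank-one matrix u v^T satisfies K u = u (v·u) and kills the (2)-dimensional subspace v^⊥, so its characteristic polynomial is lambda^2 (lambda - v·u) with v·u = tr K = 1. Hence the eigenvalues of I - K are 1 (multiplicity 2) and 1 - (1) = 0, so det(I - K) = 0. (Direct check: I - K =
[[0, 2, 3],
 [0, 1, 0],
 [0, 0, 1]]
has determinant 0.) So 1 is an eigenvalue of K and (I - K) is not invertible. The finite-dimensional Fredholm alternative says: either (I - K) is invertible, or ker(I - K) ≠ {0} and then range(I - K) = ker((I - K)^*)^⊥, with dim ker(I - K) = dim ker((I - K)^*). We are in the second case, so we need both kernels. Kernel of I - K: (I - K) u = u - u (v·u) = u - u = 0, so ker(I - K) = span{u} = span{(1, 0, 0)} (it is exactly 1-dimensional because rank(I - K) = 2). Kernel of the adjoint: K is real, so (I - K)^* = I - K^T = I - v u^T, and (I - v u^T) v = v - v (u·v) = 0; hence ker((I - K)^*) = span{v} = span{(1, -2, -3)}. Therefore (I - K) x = y is solvable iff <y, v> = 0, i.e. iff y_1 - 2y_2 - 3y_3 = 0. When this holds, K y = u (v·y) = 0, so (I - K) y = y and x = y is a particular solution; the full solution set is the line x = y + c·u = y + c·(1, 0, 0), c ∈ C.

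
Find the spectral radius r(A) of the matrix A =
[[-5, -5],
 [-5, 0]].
r(A) = (5 + sqrt(125))/2 ≈ 8.0902

The eigenvalues of A are the roots of its characteristic polynomial. With M = A (coefficients from the trace and determinant):
  p(λ) = det(λ I - M) = λ^2 + 5λ - 25.
For λ^2 + 5λ - 25 the discriminant is 125. It is nonnegative but not a perfect square, so the roots are real and irrational: λ = (-5 ± sqrt(125))/2 ≈ 3.0902, -8.0902.
Thus the eigenvalues (to 4 decimals) are 3.0902 (modulus 3.0902); -8.0902 (modulus 8.0902). The spectral radius is the largest modulus: r(A) = (5 + sqrt(125))/2 ≈ 8.0902. (Cross-check: r(A) ≤ ||A||_2 ≈ 8.0902; equality holds whenever A is normal, though it can also hold for some non-normal A.)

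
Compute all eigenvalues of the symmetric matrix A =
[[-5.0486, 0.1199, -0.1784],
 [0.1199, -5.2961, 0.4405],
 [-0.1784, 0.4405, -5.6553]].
sigma(A) ≈ {-6, -5} (-5 with multiplicity 2)

A is real symmetric, so its spectrum consists of real eigenvalues. Expanding the characteristic polynomial of the displayed matrix gives
  det(λ I - A) = p(λ) = λ^3 + (16)λ^2 + (85)λ + (150).
Solving p(λ) = 0 yields eigenvalues ≈ -6, -5, -5. (A is shown rounded to 4 decimals, so these recover the underlying integer eigenvalues to within that precision.)
Verification: the trace of A = -16 equals the sum of eigenvalues -16, and det(A) ≈ -150.0001 matches the eigenvalue product -150.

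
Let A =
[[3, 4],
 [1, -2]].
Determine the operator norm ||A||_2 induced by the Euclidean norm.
||A||_2 = sqrt((30 + sqrt(500))/2) ≈ 5.1167 (= sqrt(largest eigenvalue of A^T A))

||A||_2 = sigma_max(A) = sqrt(lambda_max(A^T A)). Form the symmetric matrix M = A^T A =
[[10, 10],
 [10, 20]].
Its characteristic polynomial (trace, determinant of M give the coefficients) is
  p(λ) = det(λ I - M) = λ^2 - 30λ + 100.
For λ^2 - 30λ + 100 the discriminant is 500. It is nonnegative but not a perfect square, so the roots are real and irrational: λ = (30 ± sqrt(500))/2 ≈ 26.1803, 3.8197.
So the eigenvalues of A^T A are ≈ 3.8197, 26.1803 (all ≥ 0, as they must be for A^T A). The largest is λ_max = (30 + sqrt(500))/2 ≈ 26.1803, hence ||A||_2 = sqrt(λ_max) = sqrt((30 + sqrt(500))/2) ≈ 5.1167.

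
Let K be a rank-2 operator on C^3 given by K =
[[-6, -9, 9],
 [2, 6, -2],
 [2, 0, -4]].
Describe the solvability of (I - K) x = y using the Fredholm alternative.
(I - K) is invertible (det(I - K) = -31 ≠ 0), so for every y in C^3 the equation (I - K) x = y has a unique solution.

K has rank 2 and factors as K = U V^T = u1 v1^T + u2 v2^T with u1 = (-3, 2, 0), v1 = (2, 3, -3), u2 = (0, 2, -2), v2 = (-1, 0, 2) (multiplying out reproduces the displayed K). The nonzero eigenvalues of U V^T coincide with those of the 2 x 2 matrix G = V^T U = [[v1·u1, v1·u2], [v2·u1, v2·u2]] = [[0, 12], [3, -4]], and by the Sylvester determinant identity det(I_3 - U V^T) = det(I_2 - V^T U) = det([[1, -12], [-3, 5]]) = (1)(5) - (-12)(-3) = -31. (Direct check: I - K =
[[7, 9, -9],
 [-2, -5, 2],
 [-2, 0, 5]]
has determinant -31.) The finite-dimensional Fredholm alternative says: either (I - K) is invertible, or ker(I - K) ≠ {0} and then range(I - K) = ker((I - K)^*)^⊥, with dim ker(I - K) = dim ker((I - K)^*). Since det(I - K) ≠ 0, 1 is not an eigenvalue of K and ker(I - K) = {0}, so we are in the first case: for every y there is a unique x = (I - K)^(-1) y. (Explicitly, by the Woodbury identity, (I - U V^T)^(-1) = I + U (I_2 - G)^(-1) V^T.)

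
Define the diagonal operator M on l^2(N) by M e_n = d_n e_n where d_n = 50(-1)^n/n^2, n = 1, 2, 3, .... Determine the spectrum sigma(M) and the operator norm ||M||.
sigma(M) = {50(-1)^n/n^2 : n ≥ 1} ∪ {0}; ||M|| = 50

A bounded diagonal operator on l^2 with diagonal entries d_n has spectrum equal to the closure of {d_n : n ≥ 1}: every d_n is an eigenvalue (with eigenvector e_n), so {d_n} ⊂ sigma(M); the spectrum is closed, so its closure is too; and for lambda not in the closure, (M - lambda I) has bounded inverse (the diagonal entries 1/(d_n - lambda) are bounded). For our sequence d_n = 50(-1)^n/n^2, n = 1, 2, 3, ...:
  - {d_n} = {50(-1)^n/n^2 : n ≥ 1}; the only limit point is 0
  - closure = {50(-1)^n/n^2 : n ≥ 1} ∪ {0}
For the norm: a diagonal operator has ||M|| = sup_n |d_n|. Here |d_n| = 50/n^2 is decreasing, so sup_n |d_n| = |d_1| = 50. So ||M|| = 50.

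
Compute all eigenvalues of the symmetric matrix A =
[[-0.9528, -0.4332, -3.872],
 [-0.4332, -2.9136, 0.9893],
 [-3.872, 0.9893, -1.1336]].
sigma(A) ≈ {-5, -3, 3}

A is real symmetric, so its spectrum consists of real eigenvalues. Expanding the characteristic polynomial of the displayed matrix gives
  det(λ I - A) = p(λ) = λ^3 + (5)λ^2 + (-9)λ + (-44.9989).
Solving p(λ) = 0 yields eigenvalues ≈ -5, -3, 3. (A is shown rounded to 4 decimals, so these recover the underlying integer eigenvalues to within that precision.)
Verification: the trace of A = -5 equals the sum of eigenvalues -5, and det(A) ≈ 44.9989 matches the eigenvalue product 45.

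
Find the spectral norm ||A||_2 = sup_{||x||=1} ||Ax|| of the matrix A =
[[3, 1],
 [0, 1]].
||A||_2 = sqrt((11 + sqrt(85))/2) ≈ 3.1796 (= sqrt(largest eigenvalue of A^T A))

||A||_2 = sigma_max(A) = sqrt(lambda_max(A^T A)). Form the symmetric matrix M = A^T A =
[[9, 3],
 [3, 2]].
Its characteristic polynomial (trace, determinant of M give the coefficients) is
  p(λ) = det(λ I - M) = λ^2 - 11λ + 9.
For λ^2 - 11λ + 9 the discriminant is 85. It is nonnegative but not a perfect square, so the roots are real and irrational: λ = (11 ± sqrt(85))/2 ≈ 10.1098, 0.8902.
So the eigenvalues of A^T A are ≈ 0.8902, 10.1098 (all ≥ 0, as they must be for A^T A). The largest is λ_max = (11 + sqrt(85))/2 ≈ 10.1098, hence ||A||_2 = sqrt(λ_max) = sqrt((11 + sqrt(85))/2) ≈ 3.1796.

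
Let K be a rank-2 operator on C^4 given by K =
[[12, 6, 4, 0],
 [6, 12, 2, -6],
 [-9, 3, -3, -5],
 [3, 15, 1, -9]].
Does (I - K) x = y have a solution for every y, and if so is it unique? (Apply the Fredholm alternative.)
(I - K) is invertible (det(I - K) = -39 ≠ 0), so for every y in C^4 the equation (I - K) x = y has a unique solution.

K has rank 2 and factors as K = U V^T = u1 v1^T + u2 v2^T with u1 = (-3, -3, 1, -3), v1 = (-3, -3, -1, 1), u2 = (1, -1, -2, -2), v2 = (3, -3, 1, 3) (multiplying out reproduces the displayed K). The nonzero eigenvalues of U V^T coincide with those of the 2 x 2 matrix G = V^T U = [[v1·u1, v1·u2], [v2·u1, v2·u2]] = [[14, 0], [-8, -2]], and by the Sylvester determinant identity det(I_4 - U V^T) = det(I_2 - V^T U) = det([[-13, 0], [8, 3]]) = (-13)(3) - (0)(8) = -39. (Direct check: I - K =
[[-11, -6, -4, 0],
 [-6, -11, -2, 6],
 [9, -3, 4, 5],
 [-3, -15, -1, 10]]
has determinant -39.) The finite-dimensional Fredholm alternative says: either (I - K) is invertible, or ker(I - K) ≠ {0} and then range(I - K) = ker((I - K)^*)^⊥, with dim ker(I - K) = dim ker((I - K)^*). Since det(I - K) ≠ 0, 1 is not an eigenvalue of K and ker(I - K) = {0}, so we are in the first case: for every y there is a unique x = (I - K)^(-1) y. (Explicitly, by the Woodbury identity, (I - U V^T)^(-1) = I + U (I_2 - G)^(-1) V^T.)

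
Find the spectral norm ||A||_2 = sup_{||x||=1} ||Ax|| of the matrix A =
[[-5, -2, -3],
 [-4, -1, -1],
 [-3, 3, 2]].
||A||_2 ≈ 7.4926 (= sqrt(largest eigenvalue of A^T A))

||A||_2 = sigma_max(A) = sqrt(lambda_max(A^T A)). Form the symmetric matrix M = A^T A =
[[50, 5, 13],
 [5, 14, 13],
 [13, 13, 14]].
Its characteristic polynomial (trace, sum of principal 2x2 minors, determinant of M give the coefficients) is
  p(λ) = det(λ I - M) = λ^3 - 78λ^2 + 1233λ - 324.
No integer candidate from the rational root theorem (±divisors of 324) is a root, so the roots are irrational. The cubic discriminant is Δ = 1694405952 > 0, so there are three distinct real roots. p(0) = -324 and p(1) = 832 have opposite signs, so a root lies in (0, 1); Newton's method refines it to λ ≈ 0.2673. p(21) = 432 and p(22) = -302 have opposite signs, so a root lies in (21, 22); Newton's method refines it to λ ≈ 21.593. p(56) = -268 and p(57) = 1728 have opposite signs, so a root lies in (56, 57); Newton's method refines it to λ ≈ 56.1398. Check (Vieta): the three roots sum to 78, matching tr M = 78.
So the eigenvalues of A^T A are ≈ 0.2673, 21.593, 56.1398 (all ≥ 0, as they must be for A^T A). The largest is λ_max ≈ 56.1398, hence ||A||_2 = sqrt(λ_max) ≈ 7.4926.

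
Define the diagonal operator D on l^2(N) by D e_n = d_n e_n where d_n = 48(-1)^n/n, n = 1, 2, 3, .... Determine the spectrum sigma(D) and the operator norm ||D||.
sigma(D) = {48(-1)^n/n : n ≥ 1} ∪ {0}; ||D|| = 48

A bounded diagonal operator on l^2 with diagonal entries d_n has spectrum equal to the closure of {d_n : n ≥ 1}: every d_n is an eigenvalue (with eigenvector e_n), so {d_n} ⊂ sigma(D); the spectrum is closed, so its closure is too; and for lambda not in the closure, (D - lambda I) has bounded inverse (the diagonal entries 1/(d_n - lambda) are bounded). For our sequence d_n = 48(-1)^n/n, n = 1, 2, 3, ...:
  - {d_n} = {48(-1)^n/n : n ≥ 1}; the only limit point is 0
  - closure = {48(-1)^n/n : n ≥ 1} ∪ {0}
For the norm: a diagonal operator has ||D|| = sup_n |d_n|. Here |d_n| = 48/n is decreasing, so sup_n |d_n| = |d_1| = 48. So ||D|| = 48.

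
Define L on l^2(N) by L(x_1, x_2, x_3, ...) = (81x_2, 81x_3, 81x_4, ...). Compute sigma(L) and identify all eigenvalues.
sigma(L) = closed disk {z in C : |z| ≤ 81}; sigma_p(L) = open disk {z in C : |z| < 81}

Note L = 81·V where V is the unit left shift (V x)_k = x_{k+1}; so sigma(L) = 81·sigma(V) and ||L|| = 81||V||. ||L x||^2 = 6561sum_{k≥2} |x_k|^2 ≤ 6561||x||^2, with equality on {x : x_1 = 0}, so ||L|| = 81. For any lambda with |lambda| < 81, set r = lambda/81 (|r| < 1); the vector x = (1, r, r^2, ...) is in l^2 and satisfies L x = 81(r, r^2, ...) = lambda x, so lambda is an eigenvalue. On the boundary |lambda| = 81 the geometric series diverges, so no l^2 eigenvector exists, but these lambda lie in the approximate point spectrum. Hence sigma(L) is the closed disk of radius 81 and sigma_p(L) is the open disk.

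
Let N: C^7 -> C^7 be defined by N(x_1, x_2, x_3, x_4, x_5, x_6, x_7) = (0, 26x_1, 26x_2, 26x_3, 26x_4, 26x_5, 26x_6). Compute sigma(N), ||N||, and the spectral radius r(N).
sigma(N) = {0}; ||N|| = 26; r(N) = 0. (N is nilpotent with N^7 = 0.)

On C^7, N is a strictly lower-triangular matrix with 26 on the subdiagonal and zeros elsewhere, so its characteristic polynomial is lambda^7 and every eigenvalue is 0: sigma(N) = {0}. For the operator norm, N e_i = 26e_{i+1} for i = 1, ..., 6 and N e_7 = 0, so the singular values of N are 26 (with multiplicity 6) and 0; hence ||N|| = 26. The spectral radius r(N) = max|lambda| = 0. Note ||N|| > r(N) — characteristic of non-normal nilpotent operators. Indeed N^7 = 0.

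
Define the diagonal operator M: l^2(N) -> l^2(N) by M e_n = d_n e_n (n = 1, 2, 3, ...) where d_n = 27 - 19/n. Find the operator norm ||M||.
||M|| = 27

For a diagonal operator on l^2 with entries d_n, ||M|| = sup_n |d_n|. Here d_1 = 8, d_2 = 35/2, ..., and d_n = 27 - 19/n increases monotonically toward 27. All terms lie in [8, 27), so |d_n| = d_n and the supremum is the limit 27, which is not attained by any individual d_n. Hence ||M|| = 27.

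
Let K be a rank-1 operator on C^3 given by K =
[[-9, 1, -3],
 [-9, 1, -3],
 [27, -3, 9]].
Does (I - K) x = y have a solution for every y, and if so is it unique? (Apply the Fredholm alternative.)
(I - K) is singular (det(I - K) = 0, i.e. 1 ∈ sigma(K)). (I - K) x = y is solvable iff y ⊥ ker((I - K)^*) = span{(-9, 1, -3)}, i.e. iff -9y_1 + y_2 - 3y_3 = 0. When solvable, the solutions are x = y + c·(1, 1, -3), c arbitrary (ker(I - K) = span{(1, 1, -3)}, dimension 1).

K has rank 1, so it is an outer product K = u v^T: every row of K is a multiple of one row vector. Reading off the entries, u = (1, 1, -3) and v = (-9, 1, -3) (row i of K equals u_i·v^T). A rank-one matrix u v^T satisfies K u = u (v·u) and kills the (2)-dimensional subspace v^⊥, so its characteristic polynomial is lambda^2 (lambda - v·u) with v·u = tr K = 1. Hence the eigenvalues of I - K are 1 (multiplicity 2) and 1 - (1) = 0, so det(I - K) = 0. (Direct check: I - K =
[[10, -1, 3],
 [9, 0, 3],
 [-27, 3, -8]]
has determinant 0.) So 1 is an eigenvalue of K and (I - K) is not invertible. The finite-dimensional Fredholm alternative says: either (I - K) is invertible, or ker(I - K) ≠ {0} and then range(I - K) = ker((I - K)^*)^⊥, with dim ker(I - K) = dim ker((I - K)^*). We are in the second case, so we need both kernels. Kernel of I - K: (I - K) u = u - u (v·u) = u - u = 0, so ker(I - K) = span{u} = span{(1, 1, -3)} (it is exactly 1-dimensional because rank(I - K) = 2). Kernel of the adjoint: K is real, so (I - K)^* = I - K^T = I - v u^T, and (I - v u^T) v = v - v (u·v) = 0; hence ker((I - K)^*) = span{v} = span{(-9, 1, -3)}. Therefore (I - K) x = y is solvable iff <y, v> = 0, i.e. iff -9y_1 + y_2 - 3y_3 = 0. When this holds, K y = u (v·y) = 0, so (I - K) y = y and x = y is a particular solution; the full solution set is the line x = y + c·u = y + c·(1, 1, -3), c ∈ C.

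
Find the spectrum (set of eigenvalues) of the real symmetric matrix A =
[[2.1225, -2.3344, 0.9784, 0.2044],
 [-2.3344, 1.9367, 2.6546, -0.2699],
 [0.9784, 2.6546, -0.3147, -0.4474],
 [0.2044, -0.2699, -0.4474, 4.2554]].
sigma(A) ≈ {-3, 2, 4, 5}

A is real symmetric, so its spectrum consists of real eigenvalues. Expanding the characteristic polynomial of the displayed matrix gives
  det(λ I - A) = p(λ) = λ^4 + (-8)λ^3 + (5)λ^2 + (74.002)λ + (-120.0018).
Solving p(λ) = 0 yields eigenvalues ≈ -3, 2, 4, 5. (A is shown rounded to 4 decimals, so these recover the underlying integer eigenvalues to within that precision.)
Verification: the trace of A = 8 equals the sum of eigenvalues 8, and det(A) ≈ -120.0018 matches the eigenvalue product -120.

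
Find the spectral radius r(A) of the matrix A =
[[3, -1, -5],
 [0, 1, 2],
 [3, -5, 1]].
r(A) ≈ 5.1573

The eigenvalues of A are the roots of its characteristic polynomial. With M = A (coefficients from the trace, the sum of principal 2x2 minors, and det A):
  p(λ) = det(λ I - M) = λ^3 - 5λ^2 + 32λ - 42.
No integer candidate from the rational root theorem (±divisors of 42) is a root, so the roots are irrational. The cubic discriminant is Δ = -53140 < 0, so there is one real root and a complex-conjugate pair. p(1) = -14 and p(2) = 10 have opposite signs, so a root lies in (1, 2); Newton's method refines it to λ ≈ 1.5791. Dividing out (λ - (1.5791)) leaves approximately λ^2 - 3.4209λ + 26.5981. For λ^2 - 3.4209λ + 26.5981 the discriminant is -94.6897. It is negative, so the remaining roots are the complex-conjugate pair λ ≈ 1.7105 ± 4.8654i. Their product equals the constant term, so |λ|^2 ≈ 26.5981 and |λ| ≈ 5.1573.
Thus the eigenvalues (to 4 decimals) are 1.5791 (modulus 1.5791); 1.7105 ± 4.8654i (modulus 5.1573). The spectral radius is the largest modulus: r(A) ≈ 5.1573. (Cross-check: r(A) ≤ ||A||_2 ≈ 6.8159; equality holds whenever A is normal, though it can also hold for some non-normal A.)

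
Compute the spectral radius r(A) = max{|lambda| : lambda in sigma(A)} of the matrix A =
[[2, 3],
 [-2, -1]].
r(A) = 2

The eigenvalues of A are the roots of its characteristic polynomial. With M = A (coefficients from the trace and determinant):
  p(λ) = det(λ I - M) = λ^2 - λ + 4.
For λ^2 - λ + 4 the discriminant is -15. It is negative, so the roots are the complex-conjugate pair λ = 1/2 ± (sqrt(15)/2) i ≈ 0.5 ± 1.9365i. For a conjugate pair the product of the roots equals the constant term, so |λ|^2 = 4 and |λ| = sqrt(4) = 2.
Thus the eigenvalues (to 4 decimals) are 0.5 ± 1.9365i (modulus 2). The spectral radius is the largest modulus: r(A) = 2. (Cross-check: r(A) ≤ ||A||_2 ≈ 4.1306; equality holds whenever A is normal, though it can also hold for some non-normal A.)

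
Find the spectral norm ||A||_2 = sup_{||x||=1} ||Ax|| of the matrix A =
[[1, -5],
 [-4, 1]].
||A||_2 = sqrt((43 + sqrt(405))/2) ≈ 5.618 (= sqrt(largest eigenvalue of A^T A))

||A||_2 = sigma_max(A) = sqrt(lambda_max(A^T A)). Form the symmetric matrix M = A^T A =
[[17, -9],
 [-9, 26]].
Its characteristic polynomial (trace, determinant of M give the coefficients) is
  p(λ) = det(λ I - M) = λ^2 - 43λ + 361.
For λ^2 - 43λ + 361 the discriminant is 405. It is nonnegative but not a perfect square, so the roots are real and irrational: λ = (43 ± sqrt(405))/2 ≈ 31.5623, 11.4377.
So the eigenvalues of A^T A are ≈ 11.4377, 31.5623 (all ≥ 0, as they must be for A^T A). The largest is λ_max = (43 + sqrt(405))/2 ≈ 31.5623, hence ||A||_2 = sqrt(λ_max) = sqrt((43 + sqrt(405))/2) ≈ 5.618.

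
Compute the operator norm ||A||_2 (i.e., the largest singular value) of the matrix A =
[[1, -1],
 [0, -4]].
||A||_2 = sqrt((18 + sqrt(260))/2) ≈ 4.1306 (= sqrt(largest eigenvalue of A^T A))

||A||_2 = sigma_max(A) = sqrt(lambda_max(A^T A)). Form the symmetric matrix M = A^T A =
[[1, -1],
 [-1, 17]].
Its characteristic polynomial (trace, determinant of M give the coefficients) is
  p(λ) = det(λ I - M) = λ^2 - 18λ + 16.
For λ^2 - 18λ + 16 the discriminant is 260. It is nonnegative but not a perfect square, so the roots are real and irrational: λ = (18 ± sqrt(260))/2 ≈ 17.0623, 0.9377.
So the eigenvalues of A^T A are ≈ 0.9377, 17.0623 (all ≥ 0, as they must be for A^T A). The largest is λ_max = (18 + sqrt(260))/2 ≈ 17.0623, hence ||A||_2 = sqrt(λ_max) = sqrt((18 + sqrt(260))/2) ≈ 4.1306.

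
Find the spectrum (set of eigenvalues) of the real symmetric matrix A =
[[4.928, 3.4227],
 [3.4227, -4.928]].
sigma(A) ≈ {-6, 6}

A is real symmetric, so its spectrum consists of real eigenvalues. Expanding the characteristic polynomial of the displayed matrix gives
  det(λ I - A) = p(λ) = λ^2 + (0)λ + (-36).
Solving p(λ) = 0 yields eigenvalues ≈ -6, 6. (A is shown rounded to 4 decimals, so these recover the underlying integer eigenvalues to within that precision.)
Verification: the trace of A = 0 equals the sum of eigenvalues 0, and det(A) ≈ -36.0001 matches the eigenvalue product -36.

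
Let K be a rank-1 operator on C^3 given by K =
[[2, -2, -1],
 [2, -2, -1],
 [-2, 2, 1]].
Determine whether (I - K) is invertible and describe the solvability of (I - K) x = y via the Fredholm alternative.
(I - K) is singular (det(I - K) = 0, i.e. 1 ∈ sigma(K)). (I - K) x = y is solvable iff y ⊥ ker((I - K)^*) = span{(-2, 2, 1)}, i.e. iff -2y_1 + 2y_2 + y_3 = 0. When solvable, the solutions are x = y + c·(-1, -1, 1), c arbitrary (ker(I - K) = span{(-1, -1, 1)}, dimension 1).

K has rank 1, so it is an outer product K = u v^T: every row of K is a multiple of one row vector. Reading off the entries, u = (-1, -1, 1) and v = (-2, 2, 1) (row i of K equals u_i·v^T). A rank-one matrix u v^T satisfies K u = u (v·u) and kills the (2)-dimensional subspace v^⊥, so its characteristic polynomial is lambda^2 (lambda - v·u) with v·u = tr K = 1. Hence the eigenvalues of I - K are 1 (multiplicity 2) and 1 - (1) = 0, so det(I - K) = 0. (Direct check: I - K =
[[-1, 2, 1],
 [-2, 3, 1],
 [2, -2, 0]]
has determinant 0.) So 1 is an eigenvalue of K and (I - K) is not invertible. The finite-dimensional Fredholm alternative says: either (I - K) is invertible, or ker(I - K) ≠ {0} and then range(I - K) = ker((I - K)^*)^⊥, with dim ker(I - K) = dim ker((I - K)^*). We are in the second case, so we need both kernels. Kernel of I - K: (I - K) u = u - u (v·u) = u - u = 0, so ker(I - K) = span{u} = span{(-1, -1, 1)} (it is exactly 1-dimensional because rank(I - K) = 2). Kernel of the adjoint: K is real, so (I - K)^* = I - K^T = I - v u^T, and (I - v u^T) v = v - v (u·v) = 0; hence ker((I - K)^*) = span{v} = span{(-2, 2, 1)}. Therefore (I - K) x = y is solvable iff <y, v> = 0, i.e. iff -2y_1 + 2y_2 + y_3 = 0. When this holds, K y = u (v·y) = 0, so (I - K) y = y and x = y is a particular solution; the full solution set is the line x = y + c·u = y + c·(-1, -1, 1), c ∈ C.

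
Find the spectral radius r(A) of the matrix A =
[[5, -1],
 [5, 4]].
r(A) = 5

The eigenvalues of A are the roots of its characteristic polynomial. With M = A (coefficients from the trace and determinant):
  p(λ) = det(λ I - M) = λ^2 - 9λ + 25.
For λ^2 - 9λ + 25 the discriminant is -19. It is negative, so the roots are the complex-conjugate pair λ = 9/2 ± (sqrt(19)/2) i ≈ 4.5 ± 2.1794i. For a conjugate pair the product of the roots equals the constant term, so |λ|^2 = 25 and |λ| = sqrt(25) = 5.
Thus the eigenvalues (to 4 decimals) are 4.5 ± 2.1794i (modulus 5). The spectral radius is the largest modulus: r(A) = 5. (Cross-check: r(A) ≤ ||A||_2 ≈ 7.4699; equality holds whenever A is normal, though it can also hold for some non-normal A.)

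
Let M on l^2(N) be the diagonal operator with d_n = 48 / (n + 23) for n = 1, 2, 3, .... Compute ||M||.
||M|| = 2 (attained at n = 1)

For M diagonal, ||M|| = sup_n |d_n| = sup_n 48/(n + 23). This is positive and strictly decreasing in n, so the supremum is attained at n = 1: d_1 = 48/(1 + 23) = 2. Hence ||M|| = 2.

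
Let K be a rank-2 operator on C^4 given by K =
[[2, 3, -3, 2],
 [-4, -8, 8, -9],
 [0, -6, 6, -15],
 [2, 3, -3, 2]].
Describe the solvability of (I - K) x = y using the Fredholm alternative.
(I - K) is invertible (det(I - K) = -15 ≠ 0), so for every y in C^4 the equation (I - K) x = y has a unique solution.

K has rank 2 and factors as K = U V^T = u1 v1^T + u2 v2^T with u1 = (0, -1, -3, 0), v1 = (-2, -1, 1, 3), u2 = (-1, 3, 3, -1), v2 = (-2, -3, 3, -2) (multiplying out reproduces the displayed K). The nonzero eigenvalues of U V^T coincide with those of the 2 x 2 matrix G = V^T U = [[v1·u1, v1·u2], [v2·u1, v2·u2]] = [[-2, -1], [-6, 4]], and by the Sylvester determinant identity det(I_4 - U V^T) = det(I_2 - V^T U) = det([[3, 1], [6, -3]]) = (3)(-3) - (1)(6) = -15. (Direct check: I - K =
[[-1, -3, 3, -2],
 [4, 9, -8, 9],
 [0, 6, -5, 15],
 [-2, -3, 3, -1]]
has determinant -15.) The finite-dimensional Fredholm alternative says: either (I - K) is invertible, or ker(I - K) ≠ {0} and then range(I - K) = ker((I - K)^*)^⊥, with dim ker(I - K) = dim ker((I - K)^*). Since det(I - K) ≠ 0, 1 is not an eigenvalue of K and ker(I - K) = {0}, so we are in the first case: for every y there is a unique x = (I - K)^(-1) y. (Explicitly, by the Woodbury identity, (I - U V^T)^(-1) = I + U (I_2 - G)^(-1) V^T.)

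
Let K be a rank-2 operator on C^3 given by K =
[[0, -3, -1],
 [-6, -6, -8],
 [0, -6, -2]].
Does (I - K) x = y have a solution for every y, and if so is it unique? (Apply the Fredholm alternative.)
(I - K) is invertible (det(I - K) = -45 ≠ 0), so for every y in C^3 the equation (I - K) x = y has a unique solution.

K has rank 2 and factors as K = U V^T = u1 v1^T + u2 v2^T with u1 = (-1, -2, -2), v1 = (0, 3, 1), u2 = (0, 3, 0), v2 = (-2, 0, -2) (multiplying out reproduces the displayed K). The nonzero eigenvalues of U V^T coincide with those of the 2 x 2 matrix G = V^T U = [[v1·u1, v1·u2], [v2·u1, v2·u2]] = [[-8, 9], [6, 0]], and by the Sylvester determinant identity det(I_3 - U V^T) = det(I_2 - V^T U) = det([[9, -9], [-6, 1]]) = (9)(1) - (-9)(-6) = -45. (Direct check: I - K =
[[1, 3, 1],
 [6, 7, 8],
 [0, 6, 3]]
has determinant -45.) The finite-dimensional Fredholm alternative says: either (I - K) is invertible, or ker(I - K) ≠ {0} and then range(I - K) = ker((I - K)^*)^⊥, with dim ker(I - K) = dim ker((I - K)^*). Since det(I - K) ≠ 0, 1 is not an eigenvalue of K and ker(I - K) = {0}, so we are in the first case: for every y there is a unique x = (I - K)^(-1) y. (Explicitly, by the Woodbury identity, (I - U V^T)^(-1) = I + U (I_2 - G)^(-1) V^T.)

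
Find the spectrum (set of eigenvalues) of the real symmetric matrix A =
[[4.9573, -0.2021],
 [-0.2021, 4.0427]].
sigma(A) ≈ {4, 5}

A is real symmetric, so its spectrum consists of real eigenvalues. Expanding the characteristic polynomial of the displayed matrix gives
  det(λ I - A) = p(λ) = λ^2 + (-9)λ + (20).
Solving p(λ) = 0 yields eigenvalues ≈ 4, 5. (A is shown rounded to 4 decimals, so these recover the underlying integer eigenvalues to within that precision.)
Verification: the trace of A = 9 equals the sum of eigenvalues 9, and det(A) ≈ 20.0000 matches the eigenvalue product 20.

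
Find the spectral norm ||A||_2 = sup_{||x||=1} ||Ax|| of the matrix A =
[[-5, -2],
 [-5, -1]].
||A||_2 = sqrt((55 + sqrt(2925))/2) ≈ 7.3852 (= sqrt(largest eigenvalue of A^T A))

||A||_2 = sigma_max(A) = sqrt(lambda_max(A^T A)). Form the symmetric matrix M = A^T A =
[[50, 15],
 [15, 5]].
Its characteristic polynomial (trace, determinant of M give the coefficients) is
  p(λ) = det(λ I - M) = λ^2 - 55λ + 25.
For λ^2 - 55λ + 25 the discriminant is 2925. It is nonnegative but not a perfect square, so the roots are real and irrational: λ = (55 ± sqrt(2925))/2 ≈ 54.5416, 0.4584.
So the eigenvalues of A^T A are ≈ 0.4584, 54.5416 (all ≥ 0, as they must be for A^T A). The largest is λ_max = (55 + sqrt(2925))/2 ≈ 54.5416, hence ||A||_2 = sqrt(λ_max) = sqrt((55 + sqrt(2925))/2) ≈ 7.3852.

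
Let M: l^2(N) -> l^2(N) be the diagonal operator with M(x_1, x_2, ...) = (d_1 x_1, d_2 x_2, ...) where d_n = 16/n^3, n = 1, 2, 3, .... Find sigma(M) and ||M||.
sigma(M) = {16/n^3 : n ≥ 1} ∪ {0}; ||M|| = 16

A bounded diagonal operator on l^2 with diagonal entries d_n has spectrum equal to the closure of {d_n : n ≥ 1}: every d_n is an eigenvalue (with eigenvector e_n), so {d_n} ⊂ sigma(M); the spectrum is closed, so its closure is too; and for lambda not in the closure, (M - lambda I) has bounded inverse (the diagonal entries 1/(d_n - lambda) are bounded). For our sequence d_n = 16/n^3, n = 1, 2, 3, ...:
  - {d_n} = {16/n^3 : n ≥ 1}; the only limit point is 0
  - closure = {16/n^3 : n ≥ 1} ∪ {0}
For the norm: a diagonal operator has ||M|| = sup_n |d_n|. Here d_n = 16/n^3 is positive and decreasing, so sup_n |d_n| = d_1 = 16. So ||M|| = 16.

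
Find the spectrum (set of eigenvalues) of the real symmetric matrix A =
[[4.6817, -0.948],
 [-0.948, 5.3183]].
sigma(A) ≈ {4, 6}

A is real symmetric, so its spectrum consists of real eigenvalues. Expanding the characteristic polynomial of the displayed matrix gives
  det(λ I - A) = p(λ) = λ^2 + (-10)λ + (24).
Solving p(λ) = 0 yields eigenvalues ≈ 4, 6. (A is shown rounded to 4 decimals, so these recover the underlying integer eigenvalues to within that precision.)
Verification: the trace of A = 10 equals the sum of eigenvalues 10, and det(A) ≈ 24.0000 matches the eigenvalue product 24.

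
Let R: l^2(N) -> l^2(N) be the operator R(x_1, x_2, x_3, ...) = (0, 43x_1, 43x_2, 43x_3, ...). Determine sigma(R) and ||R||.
sigma(R) = closed disk {z in C : |z| ≤ 43}; ||R|| = 43

Note R = 43·U where U is the unit right shift (U x)_k = x_{k-1} (with x_0 := 0); so ||R|| = 43||U|| and sigma(R) = 43·sigma(U). ||R x||^2 = sum_{k≥1} |43x_k|^2 = 1849||x||^2, so ||R|| = 43 and sigma(R) ⊂ {|z| ≤ 43}. For any |lambda| < 43, the equation (R - lambda I) x = 0 forces x_1 = 0, then 43x_k = lambda x_{k+1} ⇒ x = 0, so R has no eigenvalues. But (R - lambda I) is not surjective for |lambda| < 43: solving (R - lambda I) x = e_1 would require x_n proportional to (lambda/43)^(-n), which is not in l^2. So every |lambda| < 43 lies in the residual spectrum. The boundary |lambda| = 43 is in the approximate point spectrum (the spectrum is closed). Hence sigma(R) is the closed disk of radius 43.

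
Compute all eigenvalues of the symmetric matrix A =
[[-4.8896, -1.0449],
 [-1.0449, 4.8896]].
sigma(A) ≈ {-5, 5}

A is real symmetric, so its spectrum consists of real eigenvalues. Expanding the characteristic polynomial of the displayed matrix gives
  det(λ I - A) = p(λ) = λ^2 + (0)λ + (-25).
Solving p(λ) = 0 yields eigenvalues ≈ -5, 5. (A is shown rounded to 4 decimals, so these recover the underlying integer eigenvalues to within that precision.)
Verification: the trace of A = 0 equals the sum of eigenvalues 0, and det(A) ≈ -25.0000 matches the eigenvalue product -25.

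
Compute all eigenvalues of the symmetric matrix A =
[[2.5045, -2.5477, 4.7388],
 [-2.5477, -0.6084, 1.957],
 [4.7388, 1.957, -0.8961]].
sigma(A) ≈ {-6, 1, 6}

A is real symmetric, so its spectrum consists of real eigenvalues. Expanding the characteristic polynomial of the displayed matrix gives
  det(λ I - A) = p(λ) = λ^3 + (-1)λ^2 + (-36)λ + (36.0016).
Solving p(λ) = 0 yields eigenvalues ≈ -6, 1, 6. (A is shown rounded to 4 decimals, so these recover the underlying integer eigenvalues to within that precision.)
Verification: the trace of A = 1 equals the sum of eigenvalues 1, and det(A) ≈ -36.0016 matches the eigenvalue product -36.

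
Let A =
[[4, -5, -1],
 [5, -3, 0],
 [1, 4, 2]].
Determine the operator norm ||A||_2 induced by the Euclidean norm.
||A||_2 ≈ 8.8846 (= sqrt(largest eigenvalue of A^T A))

||A||_2 = sigma_max(A) = sqrt(lambda_max(A^T A)). Form the symmetric matrix M = A^T A =
[[42, -31, -2],
 [-31, 50, 13],
 [-2, 13, 5]].
Its characteristic polynomial (trace, sum of principal 2x2 minors, determinant of M give the coefficients) is
  p(λ) = det(λ I - M) = λ^3 - 97λ^2 + 1426λ - 9.
No integer candidate from the rational root theorem (±divisors of 9) is a root, so the roots are irrational. The cubic discriminant is Δ = 7523578329 > 0, so there are three distinct real roots. p(0) = -9 and p(1) = 1321 have opposite signs, so a root lies in (0, 1); Newton's method refines it to λ ≈ 0.0063. p(18) = 63 and p(19) = -1073 have opposite signs, so a root lies in (18, 19); Newton's method refines it to λ ≈ 18.0575. p(78) = -4377 and p(79) = 307 have opposite signs, so a root lies in (78, 79); Newton's method refines it to λ ≈ 78.9362. Check (Vieta): the three roots sum to 97, matching tr M = 97.
So the eigenvalues of A^T A are ≈ 0.0063, 18.0575, 78.9362 (all ≥ 0, as they must be for A^T A). The largest is λ_max ≈ 78.9362, hence ||A||_2 = sqrt(λ_max) ≈ 8.8846.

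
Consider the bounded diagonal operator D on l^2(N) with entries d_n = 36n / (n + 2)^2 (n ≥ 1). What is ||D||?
||D|| = 9/2 (attained at n = 2)

For D diagonal, ||D|| = sup_n |d_n|. Treat f(x) = 36x / (x + 2)^2 for real x > 0. By the quotient rule, f'(x) = 36(2 - x)/(x + 2)^3, which is positive for x < 2 and negative for x > 2. So f has a unique maximum at x = 2, and since 2 is a positive integer, the supremum over n ≥ 1 is attained at n = 2: d_2 = 36·2/(2 + 2)^2 = 36·2/16 = 9/2. Hence ||D|| = 9/2.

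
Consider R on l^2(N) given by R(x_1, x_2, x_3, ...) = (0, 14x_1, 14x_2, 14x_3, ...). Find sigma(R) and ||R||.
sigma(R) = closed disk {z in C : |z| ≤ 14}; ||R|| = 14

Note R = 14·U where U is the unit right shift (U x)_k = x_{k-1} (with x_0 := 0); so ||R|| = 14||U|| and sigma(R) = 14·sigma(U). ||R x||^2 = sum_{k≥1} |14x_k|^2 = 196||x||^2, so ||R|| = 14 and sigma(R) ⊂ {|z| ≤ 14}. For any |lambda| < 14, the equation (R - lambda I) x = 0 forces x_1 = 0, then 14x_k = lambda x_{k+1} ⇒ x = 0, so R has no eigenvalues. But (R - lambda I) is not surjective for |lambda| < 14: solving (R - lambda I) x = e_1 would require x_n proportional to (lambda/14)^(-n), which is not in l^2. So every |lambda| < 14 lies in the residual spectrum. The boundary |lambda| = 14 is in the approximate point spectrum (the spectrum is closed). Hence sigma(R) is the closed disk of radius 14.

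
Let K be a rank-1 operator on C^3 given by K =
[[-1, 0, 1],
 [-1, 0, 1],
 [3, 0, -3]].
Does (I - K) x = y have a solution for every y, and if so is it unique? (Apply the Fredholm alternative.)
(I - K) is invertible (det(I - K) = 5 ≠ 0), so for every y in C^3 the equation (I - K) x = y has a unique solution.

K has rank 1, so it is an outer product K = u v^T: every row of K is a multiple of one row vector. Reading off the entries, u = (-1, -1, 3) and v = (1, 0, -1) (row i of K equals u_i·v^T). A rank-one matrix u v^T satisfies K u = u (v·u) and kills the (2)-dimensional subspace v^⊥, so its characteristic polynomial is lambda^2 (lambda - v·u) with v·u = tr K = -4. Hence the eigenvalues of I - K are 1 (multiplicity 2) and 1 - (-4) = 5, so det(I - K) = 5. (Direct check: I - K =
[[2, 0, -1],
 [1, 1, -1],
 [-3, 0, 4]]
has determinant 5.) The finite-dimensional Fredholm alternative says: either (I - K) is invertible, or ker(I - K) ≠ {0} and then range(I - K) = ker((I - K)^*)^⊥, with dim ker(I - K) = dim ker((I - K)^*). Since det(I - K) ≠ 0, 1 is not an eigenvalue of K and ker(I - K) = {0}, so we are in the first case: for every y there is a unique x = (I - K)^(-1) y. Explicitly, by the Sherman–Morrison formula, (I - u v^T)^(-1) = I + u v^T/(1 - v·u), i.e. (I - K)^(-1) = I + K/(5).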